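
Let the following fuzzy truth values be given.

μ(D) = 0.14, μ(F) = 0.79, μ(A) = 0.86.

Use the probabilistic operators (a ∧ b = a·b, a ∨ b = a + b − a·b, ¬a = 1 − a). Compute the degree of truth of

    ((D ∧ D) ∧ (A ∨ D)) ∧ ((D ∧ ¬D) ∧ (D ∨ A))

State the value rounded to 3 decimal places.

D ∧ D = a·b on (0.1400, 0.1400) = 0.0196
A ∨ D = a + b − a·b on (0.8600, 0.1400) = 0.8796
(D ∧ D) ∧ (A ∨ D) = a·b on (0.0196, 0.8796) = 0.0172
¬D = 1 − 0.1400 = 0.8600
D ∧ ¬D = a·b on (0.1400, 0.8600) = 0.1204
D ∨ A = a + b − a·b on (0.1400, 0.8600) = 0.8796
(D ∧ ¬D) ∧ (D ∨ A) = a·b on (0.1204, 0.8796) = 0.1059
((D ∧ D) ∧ (A ∨ D)) ∧ ((D ∧ ¬D) ∧ (D ∨ A)) = a·b on (0.0172, 0.1059) = 0.0018

0.002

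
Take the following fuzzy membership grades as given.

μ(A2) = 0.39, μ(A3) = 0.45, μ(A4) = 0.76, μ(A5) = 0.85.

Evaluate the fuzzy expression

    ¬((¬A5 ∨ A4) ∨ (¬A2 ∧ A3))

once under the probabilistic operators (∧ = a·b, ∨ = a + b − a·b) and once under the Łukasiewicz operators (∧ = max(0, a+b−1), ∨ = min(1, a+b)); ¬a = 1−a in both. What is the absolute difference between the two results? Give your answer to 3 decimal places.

0.118

Under probabilistic:
  ¬A5 = 1 − 0.8500 = 0.1500
  ¬A5 ∨ A4 = a + b − a·b on (0.1500, 0.7600) = 0.7960
  ¬A2 = 1 − 0.3900 = 0.6100
  ¬A2 ∧ A3 = a·b on (0.6100, 0.4500) = 0.2745
  (¬A5 ∨ A4) ∨ (¬A2 ∧ A3) = a + b − a·b on (0.7960, 0.2745) = 0.8520
  ¬((¬A5 ∨ A4) ∨ (¬A2 ∧ A3)) = 1 − 0.8520 = 0.1480
  → value = 0.1480
Under Łukasiewicz:
  ¬A5 = 1 − 0.85 = 0.15
  ¬A5 ∨ A4 = min(1, a+b) on (0.15, 0.76) = 0.91
  ¬A2 = 1 − 0.39 = 0.61
  ¬A2 ∧ A3 = max(0, a+b−1) on (0.61, 0.45) = 0.06
  (¬A5 ∨ A4) ∨ (¬A2 ∧ A3) = min(1, a+b) on (0.91, 0.06) = 0.97
  ¬((¬A5 ∨ A4) ∨ (¬A2 ∧ A3)) = 1 − 0.97 = 0.03
  → value = 0.0300
|0.1480 − 0.0300| = 0.118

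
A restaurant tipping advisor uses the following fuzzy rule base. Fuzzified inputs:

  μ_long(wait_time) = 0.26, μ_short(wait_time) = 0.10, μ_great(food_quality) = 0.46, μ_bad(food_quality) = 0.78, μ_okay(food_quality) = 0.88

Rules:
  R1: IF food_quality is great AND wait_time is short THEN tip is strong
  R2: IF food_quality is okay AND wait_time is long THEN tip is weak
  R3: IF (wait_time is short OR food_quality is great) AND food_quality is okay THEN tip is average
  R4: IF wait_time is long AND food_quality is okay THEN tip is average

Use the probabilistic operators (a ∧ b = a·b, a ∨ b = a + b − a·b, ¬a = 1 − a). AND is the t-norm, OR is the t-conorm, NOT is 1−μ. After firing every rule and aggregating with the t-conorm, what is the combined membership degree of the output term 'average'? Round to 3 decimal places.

0.578

R1: great=0.46, short=0.10; AND[a·b] → w = 0.0460
R2: okay=0.88, long=0.26; AND[a·b] → w = 0.2288
R3: (short=0.10 OR great=0.46) = 0.5140; AND[a·b] with okay=0.88 → w = 0.4523
R4: long=0.26, okay=0.88; AND[a·b] → w = 0.2288
Rules with consequent 'average': {R3, R4} → strengths 0.4523, 0.2288
Aggregate via t-conorm [a + b − a·b]: 0.5776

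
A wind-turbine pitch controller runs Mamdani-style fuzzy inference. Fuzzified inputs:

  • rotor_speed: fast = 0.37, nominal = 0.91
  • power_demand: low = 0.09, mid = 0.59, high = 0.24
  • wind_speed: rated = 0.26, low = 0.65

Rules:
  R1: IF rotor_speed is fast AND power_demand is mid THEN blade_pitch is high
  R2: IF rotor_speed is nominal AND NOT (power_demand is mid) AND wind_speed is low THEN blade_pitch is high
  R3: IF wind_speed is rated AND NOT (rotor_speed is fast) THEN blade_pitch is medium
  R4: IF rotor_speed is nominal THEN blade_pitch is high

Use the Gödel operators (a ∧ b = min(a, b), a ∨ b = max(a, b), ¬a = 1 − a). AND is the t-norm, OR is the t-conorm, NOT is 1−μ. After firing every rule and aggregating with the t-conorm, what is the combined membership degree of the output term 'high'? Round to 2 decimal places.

0.91

R1: fast=0.37, mid=0.59; AND[min(a, b)] → w = 0.37
R2: nominal=0.91, ¬mid=1−0.59=0.41, low=0.65; AND[min(a, b)] → w = 0.41
R3: rated=0.26, ¬fast=1−0.37=0.63; AND[min(a, b)] → w = 0.26
R4: nominal=0.91 → w = 0.91
Rules with consequent 'high': {R1, R2, R4} → strengths 0.37, 0.41, 0.91
Aggregate via t-conorm [max(a, b)]: 0.91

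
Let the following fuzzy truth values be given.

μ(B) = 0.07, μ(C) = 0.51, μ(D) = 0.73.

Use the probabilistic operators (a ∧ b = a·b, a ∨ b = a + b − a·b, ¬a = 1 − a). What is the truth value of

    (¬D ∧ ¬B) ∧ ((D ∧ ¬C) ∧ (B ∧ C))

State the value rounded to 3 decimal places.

0.003

¬D = 1 − 0.7300 = 0.2700
¬B = 1 − 0.0700 = 0.9300
¬D ∧ ¬B = a·b on (0.2700, 0.9300) = 0.2511
¬C = 1 − 0.5100 = 0.4900
D ∧ ¬C = a·b on (0.7300, 0.4900) = 0.3577
B ∧ C = a·b on (0.0700, 0.5100) = 0.0357
(D ∧ ¬C) ∧ (B ∧ C) = a·b on (0.3577, 0.0357) = 0.0128
(¬D ∧ ¬B) ∧ ((D ∧ ¬C) ∧ (B ∧ C)) = a·b on (0.2511, 0.0128) = 0.0032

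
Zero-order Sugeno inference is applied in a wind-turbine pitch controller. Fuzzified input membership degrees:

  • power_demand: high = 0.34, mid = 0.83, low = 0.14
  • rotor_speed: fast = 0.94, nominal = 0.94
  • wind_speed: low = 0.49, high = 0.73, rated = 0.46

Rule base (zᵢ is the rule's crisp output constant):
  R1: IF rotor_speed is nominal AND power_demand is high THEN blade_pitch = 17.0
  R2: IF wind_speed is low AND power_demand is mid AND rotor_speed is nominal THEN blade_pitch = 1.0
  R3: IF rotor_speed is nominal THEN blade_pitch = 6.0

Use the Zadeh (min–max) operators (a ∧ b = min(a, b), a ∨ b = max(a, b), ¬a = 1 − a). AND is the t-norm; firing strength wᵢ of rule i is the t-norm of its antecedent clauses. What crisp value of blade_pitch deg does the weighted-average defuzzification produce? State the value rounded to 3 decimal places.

6.729

R1 (z=17.0): nominal=0.94, high=0.34; AND[min(a, b)] → w = 0.34
R2 (z=1.0): low=0.49, mid=0.83, nominal=0.94; AND[min(a, b)] → w = 0.49
R3 (z=6.0): nominal=0.94 → w = 0.94
Weighted average = (0.34·17.0 + 0.49·1.0 + 0.94·6.0) / (0.34 + 0.49 + 0.94)
  = 11.9100 / 1.7700 = 6.729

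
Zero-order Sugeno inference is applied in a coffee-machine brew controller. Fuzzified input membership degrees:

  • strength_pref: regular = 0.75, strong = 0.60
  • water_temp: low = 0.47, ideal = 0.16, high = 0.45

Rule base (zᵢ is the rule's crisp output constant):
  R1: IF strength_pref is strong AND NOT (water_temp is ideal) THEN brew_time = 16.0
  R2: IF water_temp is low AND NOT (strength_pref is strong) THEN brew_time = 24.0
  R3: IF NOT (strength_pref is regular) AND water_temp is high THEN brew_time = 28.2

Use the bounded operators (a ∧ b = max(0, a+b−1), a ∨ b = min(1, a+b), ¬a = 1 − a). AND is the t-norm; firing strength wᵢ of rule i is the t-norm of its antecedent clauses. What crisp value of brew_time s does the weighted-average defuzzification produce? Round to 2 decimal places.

16.00

R1 (z=16.0): strong=0.60, ¬ideal=1−0.16=0.84; AND[max(0, a+b−1)] → w = 0.44
R2 (z=24.0): low=0.47, ¬strong=1−0.60=0.40; AND[max(0, a+b−1)] → w = 0.00
R3 (z=28.2): ¬regular=1−0.75=0.25, high=0.45; AND[max(0, a+b−1)] → w = 0.00
Weighted average = (0.44·16.0 + 0.00·24.0 + 0.00·28.2) / (0.44 + 0.00 + 0.00)
  = 7.0400 / 0.4400 = 16.00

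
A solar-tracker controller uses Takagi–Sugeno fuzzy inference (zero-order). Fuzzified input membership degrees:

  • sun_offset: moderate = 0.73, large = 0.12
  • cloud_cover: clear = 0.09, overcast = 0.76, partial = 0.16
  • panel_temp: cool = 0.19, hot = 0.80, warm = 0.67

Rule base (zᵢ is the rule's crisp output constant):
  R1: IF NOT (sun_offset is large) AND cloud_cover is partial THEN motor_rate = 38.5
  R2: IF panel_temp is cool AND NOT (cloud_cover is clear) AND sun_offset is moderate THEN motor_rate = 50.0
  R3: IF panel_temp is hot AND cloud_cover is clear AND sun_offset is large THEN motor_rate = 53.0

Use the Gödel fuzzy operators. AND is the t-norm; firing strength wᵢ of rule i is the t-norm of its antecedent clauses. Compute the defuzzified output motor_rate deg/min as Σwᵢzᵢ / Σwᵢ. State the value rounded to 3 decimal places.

R1 (z=38.5): ¬large=1−0.12=0.88, partial=0.16; AND[min(a, b)] → w = 0.16
R2 (z=50.0): cool=0.19, ¬clear=1−0.09=0.91, moderate=0.73; AND[min(a, b)] → w = 0.19
R3 (z=53.0): hot=0.80, clear=0.09, large=0.12; AND[min(a, b)] → w = 0.09
Weighted average = (0.16·38.5 + 0.19·50.0 + 0.09·53.0) / (0.16 + 0.19 + 0.09)
  = 20.4300 / 0.4400 = 46.432

46.432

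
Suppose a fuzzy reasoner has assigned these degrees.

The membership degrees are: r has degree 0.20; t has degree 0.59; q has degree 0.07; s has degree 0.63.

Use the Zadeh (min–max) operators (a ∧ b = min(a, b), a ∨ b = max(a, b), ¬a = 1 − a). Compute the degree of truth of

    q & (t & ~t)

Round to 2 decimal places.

~t = 1 − 0.59 = 0.41
t & ~t = min(a, b) on (0.59, 0.41) = 0.41
q & (t & ~t) = min(a, b) on (0.07, 0.41) = 0.07

0.07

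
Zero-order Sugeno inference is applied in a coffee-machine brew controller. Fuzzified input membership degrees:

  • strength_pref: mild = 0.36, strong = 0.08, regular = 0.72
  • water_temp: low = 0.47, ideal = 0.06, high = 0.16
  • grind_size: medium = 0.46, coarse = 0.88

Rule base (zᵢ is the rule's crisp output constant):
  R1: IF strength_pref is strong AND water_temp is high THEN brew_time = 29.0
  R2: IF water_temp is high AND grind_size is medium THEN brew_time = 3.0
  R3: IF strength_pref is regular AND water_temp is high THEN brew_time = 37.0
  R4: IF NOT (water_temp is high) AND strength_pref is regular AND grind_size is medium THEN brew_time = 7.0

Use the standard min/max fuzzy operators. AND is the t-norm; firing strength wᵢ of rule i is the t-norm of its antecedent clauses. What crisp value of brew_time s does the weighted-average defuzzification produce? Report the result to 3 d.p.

R1 (z=29.0): strong=0.08, high=0.16; AND[min(a, b)] → w = 0.08
R2 (z=3.0): high=0.16, medium=0.46; AND[min(a, b)] → w = 0.16
R3 (z=37.0): regular=0.72, high=0.16; AND[min(a, b)] → w = 0.16
R4 (z=7.0): ¬high=1−0.16=0.84, regular=0.72, medium=0.46; AND[min(a, b)] → w = 0.46
Weighted average = (0.08·29.0 + 0.16·3.0 + 0.16·37.0 + 0.46·7.0) / (0.08 + 0.16 + 0.16 + 0.46)
  = 11.9400 / 0.8600 = 13.884

13.884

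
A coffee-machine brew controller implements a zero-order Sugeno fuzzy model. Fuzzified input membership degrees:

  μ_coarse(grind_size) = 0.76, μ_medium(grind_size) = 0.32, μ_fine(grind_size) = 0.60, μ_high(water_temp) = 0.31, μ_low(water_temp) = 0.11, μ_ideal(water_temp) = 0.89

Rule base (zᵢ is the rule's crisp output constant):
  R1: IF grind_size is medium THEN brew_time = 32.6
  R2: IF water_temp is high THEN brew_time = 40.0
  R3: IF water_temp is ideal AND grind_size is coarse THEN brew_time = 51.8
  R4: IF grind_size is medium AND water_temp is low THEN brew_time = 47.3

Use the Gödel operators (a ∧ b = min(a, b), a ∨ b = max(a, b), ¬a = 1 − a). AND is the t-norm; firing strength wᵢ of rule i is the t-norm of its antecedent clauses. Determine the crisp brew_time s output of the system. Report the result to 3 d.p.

44.935

R1 (z=32.6): medium=0.32 → w = 0.32
R2 (z=40.0): high=0.31 → w = 0.31
R3 (z=51.8): ideal=0.89, coarse=0.76; AND[min(a, b)] → w = 0.76
R4 (z=47.3): medium=0.32, low=0.11; AND[min(a, b)] → w = 0.11
Weighted average = (0.32·32.6 + 0.31·40.0 + 0.76·51.8 + 0.11·47.3) / (0.32 + 0.31 + 0.76 + 0.11)
  = 67.4030 / 1.5000 = 44.935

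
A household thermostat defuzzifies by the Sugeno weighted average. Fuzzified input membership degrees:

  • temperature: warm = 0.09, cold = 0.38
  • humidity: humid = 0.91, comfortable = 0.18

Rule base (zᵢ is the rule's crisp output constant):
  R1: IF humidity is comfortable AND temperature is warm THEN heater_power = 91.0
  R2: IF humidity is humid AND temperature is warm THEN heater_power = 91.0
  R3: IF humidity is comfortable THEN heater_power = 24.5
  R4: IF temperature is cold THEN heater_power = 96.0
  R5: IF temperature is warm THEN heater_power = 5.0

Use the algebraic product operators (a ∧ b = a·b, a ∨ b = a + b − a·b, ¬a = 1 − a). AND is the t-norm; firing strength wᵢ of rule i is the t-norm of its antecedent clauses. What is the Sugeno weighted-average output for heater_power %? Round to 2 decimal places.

R1 (z=91.0): comfortable=0.18, warm=0.09; AND[a·b] → w = 0.0162
R2 (z=91.0): humid=0.91, warm=0.09; AND[a·b] → w = 0.0819
R3 (z=24.5): comfortable=0.18 → w = 0.1800
R4 (z=96.0): cold=0.38 → w = 0.3800
R5 (z=5.0): warm=0.09 → w = 0.0900
Weighted average = (0.0162·91.0 + 0.0819·91.0 + 0.1800·24.5 + 0.3800·96.0 + 0.0900·5.0) / (0.0162 + 0.0819 + 0.1800 + 0.3800 + 0.0900)
  = 50.2671 / 0.7481 = 67.19

67.19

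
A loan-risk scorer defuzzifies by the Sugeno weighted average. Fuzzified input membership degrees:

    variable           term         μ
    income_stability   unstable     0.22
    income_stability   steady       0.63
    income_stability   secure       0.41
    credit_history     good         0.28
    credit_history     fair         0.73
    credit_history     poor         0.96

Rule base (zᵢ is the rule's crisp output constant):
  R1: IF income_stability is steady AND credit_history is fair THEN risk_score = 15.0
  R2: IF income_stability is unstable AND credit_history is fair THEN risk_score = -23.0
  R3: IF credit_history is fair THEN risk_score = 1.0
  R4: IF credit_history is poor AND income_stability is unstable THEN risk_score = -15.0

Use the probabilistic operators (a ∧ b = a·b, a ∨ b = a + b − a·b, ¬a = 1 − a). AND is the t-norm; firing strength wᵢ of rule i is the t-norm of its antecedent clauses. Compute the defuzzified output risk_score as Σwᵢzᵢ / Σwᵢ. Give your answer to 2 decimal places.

R1 (z=15.0): steady=0.63, fair=0.73; AND[a·b] → w = 0.4599
R2 (z=-23.0): unstable=0.22, fair=0.73; AND[a·b] → w = 0.1606
R3 (z=1.0): fair=0.73 → w = 0.7300
R4 (z=-15.0): poor=0.96, unstable=0.22; AND[a·b] → w = 0.2112
Weighted average = (0.4599·15.0 + 0.1606·-23.0 + 0.7300·1.0 + 0.2112·-15.0) / (0.4599 + 0.1606 + 0.7300 + 0.2112)
  = 0.7667 / 1.5617 = 0.49

0.49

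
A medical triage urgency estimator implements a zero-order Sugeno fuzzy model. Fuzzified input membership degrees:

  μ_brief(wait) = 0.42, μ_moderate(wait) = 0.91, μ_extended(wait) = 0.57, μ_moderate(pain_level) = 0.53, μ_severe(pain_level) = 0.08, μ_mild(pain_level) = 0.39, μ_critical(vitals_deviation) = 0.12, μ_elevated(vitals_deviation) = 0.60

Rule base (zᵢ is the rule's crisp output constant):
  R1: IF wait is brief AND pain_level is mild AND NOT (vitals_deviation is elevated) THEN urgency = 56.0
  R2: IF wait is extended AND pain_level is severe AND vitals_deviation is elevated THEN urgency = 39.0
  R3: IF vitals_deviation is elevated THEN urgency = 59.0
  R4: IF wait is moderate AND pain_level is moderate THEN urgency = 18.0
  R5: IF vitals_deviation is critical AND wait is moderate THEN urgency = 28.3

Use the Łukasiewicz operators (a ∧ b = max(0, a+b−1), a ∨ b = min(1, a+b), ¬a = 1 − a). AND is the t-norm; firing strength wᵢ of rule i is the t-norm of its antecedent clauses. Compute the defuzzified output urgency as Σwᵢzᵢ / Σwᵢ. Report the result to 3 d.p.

R1 (z=56.0): brief=0.42, mild=0.39, ¬elevated=1−0.60=0.40; AND[max(0, a+b−1)] → w = 0.00
R2 (z=39.0): extended=0.57, severe=0.08, elevated=0.60; AND[max(0, a+b−1)] → w = 0.00
R3 (z=59.0): elevated=0.60 → w = 0.60
R4 (z=18.0): moderate=0.91, moderate=0.53; AND[max(0, a+b−1)] → w = 0.44
R5 (z=28.3): critical=0.12, moderate=0.91; AND[max(0, a+b−1)] → w = 0.03
Weighted average = (0.00·56.0 + 0.00·39.0 + 0.60·59.0 + 0.44·18.0 + 0.03·28.3) / (0.00 + 0.00 + 0.60 + 0.44 + 0.03)
  = 44.1690 / 1.0700 = 41.279

41.279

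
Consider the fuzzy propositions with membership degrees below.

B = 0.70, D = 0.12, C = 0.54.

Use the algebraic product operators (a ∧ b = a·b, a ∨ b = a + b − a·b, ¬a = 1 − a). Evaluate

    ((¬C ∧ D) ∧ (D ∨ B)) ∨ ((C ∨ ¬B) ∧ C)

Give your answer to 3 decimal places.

0.392

¬C = 1 − 0.5400 = 0.4600
¬C ∧ D = a·b on (0.4600, 0.1200) = 0.0552
D ∨ B = a + b − a·b on (0.1200, 0.7000) = 0.7360
(¬C ∧ D) ∧ (D ∨ B) = a·b on (0.0552, 0.7360) = 0.0406
¬B = 1 − 0.7000 = 0.3000
C ∨ ¬B = a + b − a·b on (0.5400, 0.3000) = 0.6780
(C ∨ ¬B) ∧ C = a·b on (0.6780, 0.5400) = 0.3661
((¬C ∧ D) ∧ (D ∨ B)) ∨ ((C ∨ ¬B) ∧ C) = a + b − a·b on (0.0406, 0.3661) = 0.3919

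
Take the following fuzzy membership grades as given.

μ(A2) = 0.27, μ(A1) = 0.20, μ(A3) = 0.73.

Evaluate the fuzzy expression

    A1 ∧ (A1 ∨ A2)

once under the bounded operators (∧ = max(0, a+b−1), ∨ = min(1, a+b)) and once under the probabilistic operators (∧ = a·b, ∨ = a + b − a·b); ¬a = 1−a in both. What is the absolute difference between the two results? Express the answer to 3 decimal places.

Under bounded:
  A1 ∨ A2 = min(1, a+b) on (0.20, 0.27) = 0.47
  A1 ∧ (A1 ∨ A2) = max(0, a+b−1) on (0.20, 0.47) = 0.00
  → value = 0.0000
Under probabilistic:
  A1 ∨ A2 = a + b − a·b on (0.2000, 0.2700) = 0.4160
  A1 ∧ (A1 ∨ A2) = a·b on (0.2000, 0.4160) = 0.0832
  → value = 0.0832
|0.0000 − 0.0832| = 0.083

0.083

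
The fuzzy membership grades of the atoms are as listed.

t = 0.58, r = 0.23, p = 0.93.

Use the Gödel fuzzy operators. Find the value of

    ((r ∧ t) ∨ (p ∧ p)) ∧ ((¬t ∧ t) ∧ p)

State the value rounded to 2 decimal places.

0.42

r ∧ t = min(a, b) on (0.23, 0.58) = 0.23
p ∧ p = min(a, b) on (0.93, 0.93) = 0.93
(r ∧ t) ∨ (p ∧ p) = max(a, b) on (0.23, 0.93) = 0.93
¬t = 1 − 0.58 = 0.42
¬t ∧ t = min(a, b) on (0.42, 0.58) = 0.42
(¬t ∧ t) ∧ p = min(a, b) on (0.42, 0.93) = 0.42
((r ∧ t) ∨ (p ∧ p)) ∧ ((¬t ∧ t) ∧ p) = min(a, b) on (0.93, 0.42) = 0.42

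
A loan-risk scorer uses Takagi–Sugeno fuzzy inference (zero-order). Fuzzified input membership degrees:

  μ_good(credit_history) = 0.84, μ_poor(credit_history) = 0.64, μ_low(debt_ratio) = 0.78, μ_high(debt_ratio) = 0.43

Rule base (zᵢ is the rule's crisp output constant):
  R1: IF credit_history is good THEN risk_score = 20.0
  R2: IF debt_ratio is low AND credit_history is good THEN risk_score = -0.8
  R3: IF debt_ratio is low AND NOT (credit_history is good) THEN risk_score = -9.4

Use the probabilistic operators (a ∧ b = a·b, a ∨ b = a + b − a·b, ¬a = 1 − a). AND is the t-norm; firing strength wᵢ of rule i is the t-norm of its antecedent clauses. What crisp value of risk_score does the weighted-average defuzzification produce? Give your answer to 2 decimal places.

R1 (z=20.0): good=0.84 → w = 0.8400
R2 (z=-0.8): low=0.78, good=0.84; AND[a·b] → w = 0.6552
R3 (z=-9.4): low=0.78, ¬good=1−0.84=0.16; AND[a·b] → w = 0.1248
Weighted average = (0.8400·20.0 + 0.6552·-0.8 + 0.1248·-9.4) / (0.8400 + 0.6552 + 0.1248)
  = 15.1027 / 1.6200 = 9.32

9.32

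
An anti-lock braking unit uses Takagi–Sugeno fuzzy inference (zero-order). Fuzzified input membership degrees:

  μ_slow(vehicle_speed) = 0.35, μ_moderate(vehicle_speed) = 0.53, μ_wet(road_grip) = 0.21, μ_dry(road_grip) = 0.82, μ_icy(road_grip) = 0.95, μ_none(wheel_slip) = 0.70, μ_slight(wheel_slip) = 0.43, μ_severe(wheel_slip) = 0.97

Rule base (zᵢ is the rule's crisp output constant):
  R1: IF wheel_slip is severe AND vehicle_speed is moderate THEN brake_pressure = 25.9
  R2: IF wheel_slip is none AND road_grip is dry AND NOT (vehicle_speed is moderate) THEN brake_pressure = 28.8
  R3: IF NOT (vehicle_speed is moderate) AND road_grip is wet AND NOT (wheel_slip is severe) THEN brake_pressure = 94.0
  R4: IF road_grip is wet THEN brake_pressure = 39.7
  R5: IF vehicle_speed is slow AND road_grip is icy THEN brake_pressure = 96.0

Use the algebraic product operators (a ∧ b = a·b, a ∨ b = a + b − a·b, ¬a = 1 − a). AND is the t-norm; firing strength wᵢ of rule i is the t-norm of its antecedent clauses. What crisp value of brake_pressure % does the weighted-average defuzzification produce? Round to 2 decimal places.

R1 (z=25.9): severe=0.97, moderate=0.53; AND[a·b] → w = 0.5141
R2 (z=28.8): none=0.70, dry=0.82, ¬moderate=1−0.53=0.47; AND[a·b] → w = 0.2698
R3 (z=94.0): ¬moderate=1−0.53=0.47, wet=0.21, ¬severe=1−0.97=0.03; AND[a·b] → w = 0.0030
R4 (z=39.7): wet=0.21 → w = 0.2100
R5 (z=96.0): slow=0.35, icy=0.95; AND[a·b] → w = 0.3325
Weighted average = (0.5141·25.9 + 0.2698·28.8 + 0.0030·94.0 + 0.2100·39.7 + 0.3325·96.0) / (0.5141 + 0.2698 + 0.0030 + 0.2100 + 0.3325)
  = 61.6202 / 1.3293 = 46.35

46.35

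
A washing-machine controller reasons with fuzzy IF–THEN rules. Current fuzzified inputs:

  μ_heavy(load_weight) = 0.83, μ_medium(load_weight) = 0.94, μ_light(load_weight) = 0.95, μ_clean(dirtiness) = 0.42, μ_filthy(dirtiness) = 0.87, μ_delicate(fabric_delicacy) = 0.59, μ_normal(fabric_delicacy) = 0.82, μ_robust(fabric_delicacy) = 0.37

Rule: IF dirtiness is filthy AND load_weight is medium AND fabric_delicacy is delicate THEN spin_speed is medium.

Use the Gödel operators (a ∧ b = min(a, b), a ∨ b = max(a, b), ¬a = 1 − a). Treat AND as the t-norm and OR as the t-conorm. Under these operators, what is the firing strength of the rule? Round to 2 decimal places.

0.59

firing strength: filthy=0.87, medium=0.94, delicate=0.59; AND[min(a, b)] → w = 0.59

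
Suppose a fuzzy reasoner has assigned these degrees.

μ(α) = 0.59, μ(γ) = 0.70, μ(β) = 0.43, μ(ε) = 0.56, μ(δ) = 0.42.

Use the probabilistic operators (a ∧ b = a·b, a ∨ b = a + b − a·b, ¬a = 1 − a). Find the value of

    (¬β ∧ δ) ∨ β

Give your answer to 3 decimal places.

0.566

¬β = 1 − 0.4300 = 0.5700
¬β ∧ δ = a·b on (0.5700, 0.4200) = 0.2394
(¬β ∧ δ) ∨ β = a + b − a·b on (0.2394, 0.4300) = 0.5665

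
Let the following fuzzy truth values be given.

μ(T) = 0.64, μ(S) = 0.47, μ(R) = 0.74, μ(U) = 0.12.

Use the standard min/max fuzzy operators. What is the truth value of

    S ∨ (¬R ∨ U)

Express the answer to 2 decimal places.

¬R = 1 − 0.74 = 0.26
¬R ∨ U = max(a, b) on (0.26, 0.12) = 0.26
S ∨ (¬R ∨ U) = max(a, b) on (0.47, 0.26) = 0.47

0.47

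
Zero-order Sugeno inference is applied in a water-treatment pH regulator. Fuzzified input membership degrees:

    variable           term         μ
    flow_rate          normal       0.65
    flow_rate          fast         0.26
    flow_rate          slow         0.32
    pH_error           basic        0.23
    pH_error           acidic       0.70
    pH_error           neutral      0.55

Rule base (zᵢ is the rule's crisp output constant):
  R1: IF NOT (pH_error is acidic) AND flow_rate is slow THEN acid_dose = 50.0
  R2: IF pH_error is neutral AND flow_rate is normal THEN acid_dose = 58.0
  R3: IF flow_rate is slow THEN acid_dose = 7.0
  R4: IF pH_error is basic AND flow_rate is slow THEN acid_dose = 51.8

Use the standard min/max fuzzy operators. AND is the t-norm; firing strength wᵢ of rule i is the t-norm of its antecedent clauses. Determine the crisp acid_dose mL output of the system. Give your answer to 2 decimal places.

43.61

R1 (z=50.0): ¬acidic=1−0.70=0.30, slow=0.32; AND[min(a, b)] → w = 0.30
R2 (z=58.0): neutral=0.55, normal=0.65; AND[min(a, b)] → w = 0.55
R3 (z=7.0): slow=0.32 → w = 0.32
R4 (z=51.8): basic=0.23, slow=0.32; AND[min(a, b)] → w = 0.23
Weighted average = (0.30·50.0 + 0.55·58.0 + 0.32·7.0 + 0.23·51.8) / (0.30 + 0.55 + 0.32 + 0.23)
  = 61.0540 / 1.4000 = 43.61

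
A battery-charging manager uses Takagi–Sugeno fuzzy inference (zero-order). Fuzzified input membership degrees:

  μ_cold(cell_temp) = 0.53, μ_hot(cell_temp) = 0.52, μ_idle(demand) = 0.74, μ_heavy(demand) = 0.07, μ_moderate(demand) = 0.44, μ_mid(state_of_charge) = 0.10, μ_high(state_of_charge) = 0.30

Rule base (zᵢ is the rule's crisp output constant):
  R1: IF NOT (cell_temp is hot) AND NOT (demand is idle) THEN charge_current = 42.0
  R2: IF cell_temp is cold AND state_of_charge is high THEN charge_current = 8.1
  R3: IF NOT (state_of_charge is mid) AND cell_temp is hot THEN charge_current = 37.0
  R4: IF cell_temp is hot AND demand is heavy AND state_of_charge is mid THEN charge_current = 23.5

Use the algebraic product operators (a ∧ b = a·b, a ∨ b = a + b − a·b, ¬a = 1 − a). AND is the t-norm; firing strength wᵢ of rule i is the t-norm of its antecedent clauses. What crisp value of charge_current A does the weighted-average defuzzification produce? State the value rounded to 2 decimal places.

R1 (z=42.0): ¬hot=1−0.52=0.48, ¬idle=1−0.74=0.26; AND[a·b] → w = 0.1248
R2 (z=8.1): cold=0.53, high=0.30; AND[a·b] → w = 0.1590
R3 (z=37.0): ¬mid=1−0.10=0.90, hot=0.52; AND[a·b] → w = 0.4680
R4 (z=23.5): hot=0.52, heavy=0.07, mid=0.10; AND[a·b] → w = 0.0036
Weighted average = (0.1248·42.0 + 0.1590·8.1 + 0.4680·37.0 + 0.0036·23.5) / (0.1248 + 0.1590 + 0.4680 + 0.0036)
  = 23.9310 / 0.7554 = 31.68

31.68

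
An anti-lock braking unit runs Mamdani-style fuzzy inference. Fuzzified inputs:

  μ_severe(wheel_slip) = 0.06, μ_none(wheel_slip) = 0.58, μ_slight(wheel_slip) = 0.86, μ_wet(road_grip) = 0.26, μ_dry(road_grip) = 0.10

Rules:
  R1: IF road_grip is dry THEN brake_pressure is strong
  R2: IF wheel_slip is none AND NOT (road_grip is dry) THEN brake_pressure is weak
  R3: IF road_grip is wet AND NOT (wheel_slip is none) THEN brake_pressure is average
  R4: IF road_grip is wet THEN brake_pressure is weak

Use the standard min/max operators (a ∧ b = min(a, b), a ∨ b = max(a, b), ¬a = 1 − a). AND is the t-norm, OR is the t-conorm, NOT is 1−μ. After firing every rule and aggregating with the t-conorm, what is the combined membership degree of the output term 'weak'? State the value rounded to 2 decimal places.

R1: dry=0.10 → w = 0.10
R2: none=0.58, ¬dry=1−0.10=0.90; AND[min(a, b)] → w = 0.58
R3: wet=0.26, ¬none=1−0.58=0.42; AND[min(a, b)] → w = 0.26
R4: wet=0.26 → w = 0.26
Rules with consequent 'weak': {R2, R4} → strengths 0.58, 0.26
Aggregate via t-conorm [max(a, b)]: 0.58

0.58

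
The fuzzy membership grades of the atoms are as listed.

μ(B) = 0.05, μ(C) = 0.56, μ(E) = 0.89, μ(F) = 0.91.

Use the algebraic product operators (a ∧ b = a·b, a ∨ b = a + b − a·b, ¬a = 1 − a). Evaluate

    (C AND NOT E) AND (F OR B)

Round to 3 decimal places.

NOT E = 1 − 0.8900 = 0.1100
C AND NOT E = a·b on (0.5600, 0.1100) = 0.0616
F OR B = a + b − a·b on (0.9100, 0.0500) = 0.9145
(C AND NOT E) AND (F OR B) = a·b on (0.0616, 0.9145) = 0.0563

0.056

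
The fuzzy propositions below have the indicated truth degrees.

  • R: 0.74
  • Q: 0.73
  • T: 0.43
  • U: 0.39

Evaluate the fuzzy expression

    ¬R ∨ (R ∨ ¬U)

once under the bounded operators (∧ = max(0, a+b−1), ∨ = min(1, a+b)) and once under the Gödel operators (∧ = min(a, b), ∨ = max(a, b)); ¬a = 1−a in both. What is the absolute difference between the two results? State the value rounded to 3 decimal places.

Under bounded:
  ¬R = 1 − 0.74 = 0.26
  ¬U = 1 − 0.39 = 0.61
  R ∨ ¬U = min(1, a+b) on (0.74, 0.61) = 1.00
  ¬R ∨ (R ∨ ¬U) = min(1, a+b) on (0.26, 1.00) = 1.00
  → value = 1.0000
Under Gödel:
  ¬R = 1 − 0.74 = 0.26
  ¬U = 1 − 0.39 = 0.61
  R ∨ ¬U = max(a, b) on (0.74, 0.61) = 0.74
  ¬R ∨ (R ∨ ¬U) = max(a, b) on (0.26, 0.74) = 0.74
  → value = 0.7400
|1.0000 − 0.7400| = 0.260

0.260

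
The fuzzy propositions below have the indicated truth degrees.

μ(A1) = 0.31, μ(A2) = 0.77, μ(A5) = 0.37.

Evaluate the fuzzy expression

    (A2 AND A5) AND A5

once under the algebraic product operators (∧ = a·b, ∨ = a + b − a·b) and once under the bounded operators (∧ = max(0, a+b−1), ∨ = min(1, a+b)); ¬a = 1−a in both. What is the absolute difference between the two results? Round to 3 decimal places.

Under algebraic product:
  A2 AND A5 = a·b on (0.7700, 0.3700) = 0.2849
  (A2 AND A5) AND A5 = a·b on (0.2849, 0.3700) = 0.1054
  → value = 0.1054
Under bounded:
  A2 AND A5 = max(0, a+b−1) on (0.77, 0.37) = 0.14
  (A2 AND A5) AND A5 = max(0, a+b−1) on (0.14, 0.37) = 0.00
  → value = 0.0000
|0.1054 − 0.0000| = 0.105

0.105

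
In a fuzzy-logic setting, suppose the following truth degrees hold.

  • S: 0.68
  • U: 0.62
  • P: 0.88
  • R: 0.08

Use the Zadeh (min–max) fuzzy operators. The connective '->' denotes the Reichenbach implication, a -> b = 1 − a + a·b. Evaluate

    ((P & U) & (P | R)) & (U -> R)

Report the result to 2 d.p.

0.43

P & U = min(a, b) on (0.88, 0.62) = 0.62
P | R = max(a, b) on (0.88, 0.08) = 0.88
(P & U) & (P | R) = min(a, b) on (0.62, 0.88) = 0.62
U -> R  [Reichenbach: 1 − a + a·b] with a=0.62, b=0.08 → 0.43
((P & U) & (P | R)) & (U -> R) = min(a, b) on (0.62, 0.43) = 0.43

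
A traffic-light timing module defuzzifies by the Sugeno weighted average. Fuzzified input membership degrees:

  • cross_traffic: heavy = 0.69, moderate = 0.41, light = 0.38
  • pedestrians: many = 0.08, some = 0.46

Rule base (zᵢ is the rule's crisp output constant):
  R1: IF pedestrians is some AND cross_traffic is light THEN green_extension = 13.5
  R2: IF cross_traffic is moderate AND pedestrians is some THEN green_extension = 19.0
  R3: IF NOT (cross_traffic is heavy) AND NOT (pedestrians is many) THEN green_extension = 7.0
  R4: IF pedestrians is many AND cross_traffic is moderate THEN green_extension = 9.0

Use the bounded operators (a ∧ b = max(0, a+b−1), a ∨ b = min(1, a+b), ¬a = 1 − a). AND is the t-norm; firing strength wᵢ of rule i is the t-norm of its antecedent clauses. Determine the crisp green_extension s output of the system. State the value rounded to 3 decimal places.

7.000

R1 (z=13.5): some=0.46, light=0.38; AND[max(0, a+b−1)] → w = 0.00
R2 (z=19.0): moderate=0.41, some=0.46; AND[max(0, a+b−1)] → w = 0.00
R3 (z=7.0): ¬heavy=1−0.69=0.31, ¬many=1−0.08=0.92; AND[max(0, a+b−1)] → w = 0.23
R4 (z=9.0): many=0.08, moderate=0.41; AND[max(0, a+b−1)] → w = 0.00
Weighted average = (0.00·13.5 + 0.00·19.0 + 0.23·7.0 + 0.00·9.0) / (0.00 + 0.00 + 0.23 + 0.00)
  = 1.6100 / 0.2300 = 7.000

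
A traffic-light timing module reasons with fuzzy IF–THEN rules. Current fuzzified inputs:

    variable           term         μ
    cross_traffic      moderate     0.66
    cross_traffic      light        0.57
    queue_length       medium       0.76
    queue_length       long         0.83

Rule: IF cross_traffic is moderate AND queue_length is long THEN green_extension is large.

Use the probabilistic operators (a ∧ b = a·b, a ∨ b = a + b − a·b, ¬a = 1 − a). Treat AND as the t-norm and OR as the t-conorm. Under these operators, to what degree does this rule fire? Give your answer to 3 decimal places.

firing strength: moderate=0.66, long=0.83; AND[a·b] → w = 0.5478

0.548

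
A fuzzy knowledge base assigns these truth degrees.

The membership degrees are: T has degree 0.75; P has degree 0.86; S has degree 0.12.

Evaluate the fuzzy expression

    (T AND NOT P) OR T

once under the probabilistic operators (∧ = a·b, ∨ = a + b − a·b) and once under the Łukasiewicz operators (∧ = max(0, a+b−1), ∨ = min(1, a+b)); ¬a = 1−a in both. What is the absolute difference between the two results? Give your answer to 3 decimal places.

Under probabilistic:
  NOT P = 1 − 0.8600 = 0.1400
  T AND NOT P = a·b on (0.7500, 0.1400) = 0.1050
  (T AND NOT P) OR T = a + b − a·b on (0.1050, 0.7500) = 0.7762
  → value = 0.7762
Under Łukasiewicz:
  NOT P = 1 − 0.86 = 0.14
  T AND NOT P = max(0, a+b−1) on (0.75, 0.14) = 0.00
  (T AND NOT P) OR T = min(1, a+b) on (0.00, 0.75) = 0.75
  → value = 0.7500
|0.7762 − 0.7500| = 0.026

0.026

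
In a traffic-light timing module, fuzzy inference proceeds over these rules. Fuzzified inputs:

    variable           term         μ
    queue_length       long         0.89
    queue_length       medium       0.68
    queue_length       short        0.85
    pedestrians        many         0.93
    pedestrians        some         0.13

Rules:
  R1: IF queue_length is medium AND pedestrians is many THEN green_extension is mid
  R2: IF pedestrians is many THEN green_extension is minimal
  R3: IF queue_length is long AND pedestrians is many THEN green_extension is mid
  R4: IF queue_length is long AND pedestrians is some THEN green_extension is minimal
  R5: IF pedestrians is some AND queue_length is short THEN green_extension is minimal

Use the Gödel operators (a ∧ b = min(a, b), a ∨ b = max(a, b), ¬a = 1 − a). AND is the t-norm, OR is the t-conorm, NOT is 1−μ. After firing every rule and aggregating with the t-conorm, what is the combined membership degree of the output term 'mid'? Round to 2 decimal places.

R1: medium=0.68, many=0.93; AND[min(a, b)] → w = 0.68
R2: many=0.93 → w = 0.93
R3: long=0.89, many=0.93; AND[min(a, b)] → w = 0.89
R4: long=0.89, some=0.13; AND[min(a, b)] → w = 0.13
R5: some=0.13, short=0.85; AND[min(a, b)] → w = 0.13
Rules with consequent 'mid': {R1, R3} → strengths 0.68, 0.89
Aggregate via t-conorm [max(a, b)]: 0.89

0.89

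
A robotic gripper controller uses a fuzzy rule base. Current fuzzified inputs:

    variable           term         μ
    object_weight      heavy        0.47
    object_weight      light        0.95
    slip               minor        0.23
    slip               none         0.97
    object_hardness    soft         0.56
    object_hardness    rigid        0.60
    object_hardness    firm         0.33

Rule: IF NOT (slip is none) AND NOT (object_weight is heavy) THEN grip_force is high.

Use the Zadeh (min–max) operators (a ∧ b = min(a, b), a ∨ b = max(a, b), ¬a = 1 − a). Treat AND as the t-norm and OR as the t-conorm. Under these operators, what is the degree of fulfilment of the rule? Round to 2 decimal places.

0.03

firing strength: ¬none=1−0.97=0.03, ¬heavy=1−0.47=0.53; AND[min(a, b)] → w = 0.03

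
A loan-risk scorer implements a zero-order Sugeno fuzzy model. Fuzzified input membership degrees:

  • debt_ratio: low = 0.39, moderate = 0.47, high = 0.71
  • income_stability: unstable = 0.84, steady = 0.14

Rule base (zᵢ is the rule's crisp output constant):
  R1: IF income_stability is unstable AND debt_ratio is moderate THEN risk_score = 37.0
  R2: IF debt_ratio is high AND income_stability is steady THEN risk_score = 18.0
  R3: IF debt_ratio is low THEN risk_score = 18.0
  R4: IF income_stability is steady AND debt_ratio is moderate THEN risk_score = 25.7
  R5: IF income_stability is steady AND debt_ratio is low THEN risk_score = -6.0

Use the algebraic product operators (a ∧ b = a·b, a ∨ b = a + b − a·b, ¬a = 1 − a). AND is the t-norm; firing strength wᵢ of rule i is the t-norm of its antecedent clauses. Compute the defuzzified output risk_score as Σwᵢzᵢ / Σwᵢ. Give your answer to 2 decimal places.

R1 (z=37.0): unstable=0.84, moderate=0.47; AND[a·b] → w = 0.3948
R2 (z=18.0): high=0.71, steady=0.14; AND[a·b] → w = 0.0994
R3 (z=18.0): low=0.39 → w = 0.3900
R4 (z=25.7): steady=0.14, moderate=0.47; AND[a·b] → w = 0.0658
R5 (z=-6.0): steady=0.14, low=0.39; AND[a·b] → w = 0.0546
Weighted average = (0.3948·37.0 + 0.0994·18.0 + 0.3900·18.0 + 0.0658·25.7 + 0.0546·-6.0) / (0.3948 + 0.0994 + 0.3900 + 0.0658 + 0.0546)
  = 24.7803 / 1.0046 = 24.67

24.67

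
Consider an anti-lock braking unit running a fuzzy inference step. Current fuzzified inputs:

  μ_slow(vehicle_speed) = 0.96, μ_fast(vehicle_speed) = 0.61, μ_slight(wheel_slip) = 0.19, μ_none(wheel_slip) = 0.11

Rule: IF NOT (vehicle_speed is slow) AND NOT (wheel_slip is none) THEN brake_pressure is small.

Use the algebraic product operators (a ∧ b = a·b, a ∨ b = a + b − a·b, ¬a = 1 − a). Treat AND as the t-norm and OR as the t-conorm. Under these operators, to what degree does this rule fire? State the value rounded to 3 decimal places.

firing strength: ¬slow=1−0.96=0.04, ¬none=1−0.11=0.89; AND[a·b] → w = 0.0356

0.036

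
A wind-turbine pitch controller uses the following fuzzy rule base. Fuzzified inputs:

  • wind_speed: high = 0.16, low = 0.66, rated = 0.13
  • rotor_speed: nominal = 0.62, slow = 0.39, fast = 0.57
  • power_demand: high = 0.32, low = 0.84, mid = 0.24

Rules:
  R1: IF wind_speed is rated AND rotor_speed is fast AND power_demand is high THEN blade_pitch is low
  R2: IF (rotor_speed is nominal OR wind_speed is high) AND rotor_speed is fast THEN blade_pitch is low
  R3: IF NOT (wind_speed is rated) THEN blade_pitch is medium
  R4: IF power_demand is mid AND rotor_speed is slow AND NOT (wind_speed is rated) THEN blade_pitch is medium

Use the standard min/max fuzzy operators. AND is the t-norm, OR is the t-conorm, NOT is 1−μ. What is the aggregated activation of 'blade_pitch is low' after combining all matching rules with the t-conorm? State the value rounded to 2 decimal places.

R1: rated=0.13, fast=0.57, high=0.32; AND[min(a, b)] → w = 0.13
R2: (nominal=0.62 OR high=0.16) = 0.62; AND[min(a, b)] with fast=0.57 → w = 0.57
R3: ¬rated=1−0.13=0.87 → w = 0.87
R4: mid=0.24, slow=0.39, ¬rated=1−0.13=0.87; AND[min(a, b)] → w = 0.24
Rules with consequent 'low': {R1, R2} → strengths 0.13, 0.57
Aggregate via t-conorm [max(a, b)]: 0.57

0.57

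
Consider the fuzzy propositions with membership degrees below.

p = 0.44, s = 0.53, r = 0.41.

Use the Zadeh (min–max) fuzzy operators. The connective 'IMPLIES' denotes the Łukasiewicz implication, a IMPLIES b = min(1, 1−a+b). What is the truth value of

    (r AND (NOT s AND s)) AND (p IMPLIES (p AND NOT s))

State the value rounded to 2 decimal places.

NOT s = 1 − 0.53 = 0.47
NOT s AND s = min(a, b) on (0.47, 0.53) = 0.47
r AND (NOT s AND s) = min(a, b) on (0.41, 0.47) = 0.41
NOT s = 1 − 0.53 = 0.47
p AND NOT s = min(a, b) on (0.44, 0.47) = 0.44
p IMPLIES (p AND NOT s)  [Łukasiewicz: min(1, 1−a+b)] with a=0.44, b=0.44 → 1.00
(r AND (NOT s AND s)) AND (p IMPLIES (p AND NOT s)) = min(a, b) on (0.41, 1.00) = 0.41

0.41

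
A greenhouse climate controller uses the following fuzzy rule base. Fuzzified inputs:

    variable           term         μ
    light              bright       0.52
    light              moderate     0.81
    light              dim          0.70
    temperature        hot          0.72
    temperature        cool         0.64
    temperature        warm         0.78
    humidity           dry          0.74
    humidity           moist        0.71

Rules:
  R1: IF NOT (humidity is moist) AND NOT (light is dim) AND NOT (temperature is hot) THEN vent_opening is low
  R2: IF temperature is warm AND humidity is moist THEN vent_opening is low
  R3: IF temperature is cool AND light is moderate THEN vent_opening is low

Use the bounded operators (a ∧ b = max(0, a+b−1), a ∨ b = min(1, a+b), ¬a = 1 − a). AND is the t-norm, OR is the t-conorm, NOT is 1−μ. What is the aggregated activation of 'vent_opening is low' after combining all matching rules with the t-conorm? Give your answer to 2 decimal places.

0.94

R1: ¬moist=1−0.71=0.29, ¬dim=1−0.70=0.30, ¬hot=1−0.72=0.28; AND[max(0, a+b−1)] → w = 0.00
R2: warm=0.78, moist=0.71; AND[max(0, a+b−1)] → w = 0.49
R3: cool=0.64, moderate=0.81; AND[max(0, a+b−1)] → w = 0.45
Rules with consequent 'low': {R1, R2, R3} → strengths 0.00, 0.49, 0.45
Aggregate via t-conorm [min(1, a+b)]: 0.94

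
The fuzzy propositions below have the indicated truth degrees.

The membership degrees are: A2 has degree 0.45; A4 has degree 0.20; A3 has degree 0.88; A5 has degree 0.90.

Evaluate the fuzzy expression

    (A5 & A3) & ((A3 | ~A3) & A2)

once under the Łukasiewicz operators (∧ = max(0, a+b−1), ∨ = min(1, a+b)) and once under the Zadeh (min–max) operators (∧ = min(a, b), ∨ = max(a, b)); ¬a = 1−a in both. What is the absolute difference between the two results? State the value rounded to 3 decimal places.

Under Łukasiewicz:
  A5 & A3 = max(0, a+b−1) on (0.90, 0.88) = 0.78
  ~A3 = 1 − 0.88 = 0.12
  A3 | ~A3 = min(1, a+b) on (0.88, 0.12) = 1.00
  (A3 | ~A3) & A2 = max(0, a+b−1) on (1.00, 0.45) = 0.45
  (A5 & A3) & ((A3 | ~A3) & A2) = max(0, a+b−1) on (0.78, 0.45) = 0.23
  → value = 0.2300
Under Zadeh (min–max):
  A5 & A3 = min(a, b) on (0.90, 0.88) = 0.88
  ~A3 = 1 − 0.88 = 0.12
  A3 | ~A3 = max(a, b) on (0.88, 0.12) = 0.88
  (A3 | ~A3) & A2 = min(a, b) on (0.88, 0.45) = 0.45
  (A5 & A3) & ((A3 | ~A3) & A2) = min(a, b) on (0.88, 0.45) = 0.45
  → value = 0.4500
|0.2300 − 0.4500| = 0.220

0.220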